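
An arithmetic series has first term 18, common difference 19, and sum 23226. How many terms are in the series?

Using S = n/2 × [2a + (n-1)d]
23226 = n/2 × [2(18) + (n-1)(19)]
23226 = n/2 × [36 + 19n - 19]
46452 = n × [17 + 19n]
19n² + (17)n - 46452 = 0
Discriminant: Δ = (17)² - 4(19)(-46452) = 289 + 3530352 = 3530641
√Δ = 1879
n = [-(17) + √Δ] / (2·19) = (-17 + 1879) / 38 = 1862 / 38 = 49
(The negative root is discarded since n must be a positive integer.)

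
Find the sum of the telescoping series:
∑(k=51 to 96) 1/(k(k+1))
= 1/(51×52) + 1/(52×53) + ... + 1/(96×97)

Partial fractions: 1/(k(k+1)) = 1/k - 1/(k+1)
The series telescopes:
= (1/51 - 1/52) + (1/52 - 1/53) + ... + (1/96 - 1/97)
= 1/51 - 1/97
= 46/4947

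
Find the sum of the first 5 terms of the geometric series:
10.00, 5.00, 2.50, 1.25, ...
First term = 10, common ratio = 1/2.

Sₙ = a(1 - rⁿ) / (1 - r)
S_5 = 10(1 - (1/2)^5) / (1 - (1/2))
S_5 = 10(1 - (1/32)) / (1/2)
S_5 = 155/8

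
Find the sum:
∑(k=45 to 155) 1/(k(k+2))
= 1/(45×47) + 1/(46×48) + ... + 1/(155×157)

Partial fractions: 1/(k(k+2)) = (1/2)[1/k - 1/(k+2)]
Telescoping leaves the first two and last two terms:
= (1/2)[1/45 + 1/46 - 1/156 - 1/157]
= 263477/16899480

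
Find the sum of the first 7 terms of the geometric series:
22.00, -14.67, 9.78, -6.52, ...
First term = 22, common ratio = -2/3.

Sₙ = a(1 - rⁿ) / (1 - r)
S_7 = 22(1 - (-2/3)^7) / (1 - (-2/3))
S_7 = 22(1 - (-128/2187)) / (5/3)
S_7 = 10186/729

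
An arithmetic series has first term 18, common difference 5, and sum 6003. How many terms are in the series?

Using S = n/2 × [2a + (n-1)d]
6003 = n/2 × [2(18) + (n-1)(5)]
6003 = n/2 × [36 + 5n - 5]
12006 = n × [31 + 5n]
5n² + (31)n - 12006 = 0
Discriminant: Δ = (31)² - 4(5)(-12006) = 961 + 240120 = 241081
√Δ = 491
n = [-(31) + √Δ] / (2·5) = (-31 + 491) / 10 = 460 / 10 = 46
(The negative root is discarded since n must be a positive integer.)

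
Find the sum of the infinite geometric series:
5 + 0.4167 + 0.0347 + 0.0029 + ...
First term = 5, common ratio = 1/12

For |r| < 1, S = a / (1 - r)
S = 5 / (1 - (1/12))
S = 5 / (11/12)
S = 60/11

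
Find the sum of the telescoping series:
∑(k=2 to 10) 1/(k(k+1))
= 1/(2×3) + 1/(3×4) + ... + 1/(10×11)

Partial fractions: 1/(k(k+1)) = 1/k - 1/(k+1)
The series telescopes:
= (1/2 - 1/3) + (1/3 - 1/4) + ... + (1/10 - 1/11)
= 1/2 - 1/11
= 9/22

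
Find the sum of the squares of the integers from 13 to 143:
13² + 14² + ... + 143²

Use ∑_{k=1}^{n} k² = n(n+1)(2n+1)/6, then subtract the first 12 terms.
∑_{k=1}^{143} k² = 143×144×287/6 = 984984
∑_{k=1}^{12} k² = 12×13×25/6 = 650
∑_{k=13}^{143} k² = 984984 - 650 = 984334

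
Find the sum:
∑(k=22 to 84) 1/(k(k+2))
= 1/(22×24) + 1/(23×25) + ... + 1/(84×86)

Partial fractions: 1/(k(k+2)) = (1/2)[1/k - 1/(k+2)]
Telescoping leaves the first two and last two terms:
= (1/2)[1/22 + 1/23 - 1/85 - 1/86]
= 30303/924715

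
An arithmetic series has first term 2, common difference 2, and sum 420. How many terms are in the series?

Using S = n/2 × [2a + (n-1)d]
420 = n/2 × [2(2) + (n-1)(2)]
420 = n/2 × [4 + 2n - 2]
840 = n × [2 + 2n]
2n² + (2)n - 840 = 0
Discriminant: Δ = (2)² - 4(2)(-840) = 4 + 6720 = 6724
√Δ = 82
n = [-(2) + √Δ] / (2·2) = (-2 + 82) / 4 = 80 / 4 = 20
(The negative root is discarded since n must be a positive integer.)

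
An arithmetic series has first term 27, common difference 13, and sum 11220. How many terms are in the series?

Using S = n/2 × [2a + (n-1)d]
11220 = n/2 × [2(27) + (n-1)(13)]
11220 = n/2 × [54 + 13n - 13]
22440 = n × [41 + 13n]
13n² + (41)n - 22440 = 0
Discriminant: Δ = (41)² - 4(13)(-22440) = 1681 + 1166880 = 1168561
√Δ = 1081
n = [-(41) + √Δ] / (2·13) = (-41 + 1081) / 26 = 1040 / 26 = 40
(The negative root is discarded since n must be a positive integer.)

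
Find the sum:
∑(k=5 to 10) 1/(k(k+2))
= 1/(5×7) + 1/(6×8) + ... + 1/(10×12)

Partial fractions: 1/(k(k+2)) = (1/2)[1/k - 1/(k+2)]
Telescoping leaves the first two and last two terms:
= (1/2)[1/5 + 1/6 - 1/11 - 1/12]
= 127/1320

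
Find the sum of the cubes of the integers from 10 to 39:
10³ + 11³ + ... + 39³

Use ∑_{k=1}^{n} k³ = [n(n+1)/2]², then subtract the first 9 terms.
∑_{k=1}^{39} k³ = [39×40/2]² = 780² = 608400
∑_{k=1}^{9} k³ = [9×10/2]² = 45² = 2025
∑_{k=10}^{39} k³ = 608400 - 2025 = 606375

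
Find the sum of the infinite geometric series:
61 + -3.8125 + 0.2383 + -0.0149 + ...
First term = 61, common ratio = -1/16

For |r| < 1, S = a / (1 - r)
S = 61 / (1 - (-1/16))
S = 61 / (17/16)
S = 976/17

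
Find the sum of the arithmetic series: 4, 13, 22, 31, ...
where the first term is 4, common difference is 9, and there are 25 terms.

Sₙ = n/2 × (first + last)
Last term = a + (n-1)d = 4 + (25-1)×9 = 220
S_25 = 25/2 × (4 + 220)
S_25 = 25/2 × 224 = 2800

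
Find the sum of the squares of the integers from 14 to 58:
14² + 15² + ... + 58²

Use ∑_{k=1}^{n} k² = n(n+1)(2n+1)/6, then subtract the first 13 terms.
∑_{k=1}^{58} k² = 58×59×117/6 = 66729
∑_{k=1}^{13} k² = 13×14×27/6 = 819
∑_{k=14}^{58} k² = 66729 - 819 = 65910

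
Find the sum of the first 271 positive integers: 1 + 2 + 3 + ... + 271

Formula: ∑k = n(n+1)/2
= 271×272/2
= 73712/2
= 36856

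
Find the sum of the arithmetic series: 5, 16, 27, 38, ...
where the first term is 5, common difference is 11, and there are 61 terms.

Sₙ = n/2 × (first + last)
Last term = a + (n-1)d = 5 + (61-1)×11 = 665
S_61 = 61/2 × (5 + 665)
S_61 = 61/2 × 670 = 20435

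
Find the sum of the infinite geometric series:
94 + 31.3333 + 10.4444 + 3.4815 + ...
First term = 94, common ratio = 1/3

For |r| < 1, S = a / (1 - r)
S = 94 / (1 - (1/3))
S = 94 / (2/3)
S = 141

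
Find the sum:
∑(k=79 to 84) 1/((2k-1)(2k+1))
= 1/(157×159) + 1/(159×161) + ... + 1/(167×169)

Partial fractions: 1/((2k-1)(2k+1)) = (1/2)[1/(2k-1) - 1/(2k+1)]
The series telescopes:
= (1/2)[1/157 - 1/169]
= 6/26533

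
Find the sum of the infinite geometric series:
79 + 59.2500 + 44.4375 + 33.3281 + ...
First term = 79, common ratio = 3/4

For |r| < 1, S = a / (1 - r)
S = 79 / (1 - (3/4))
S = 79 / (1/4)
S = 316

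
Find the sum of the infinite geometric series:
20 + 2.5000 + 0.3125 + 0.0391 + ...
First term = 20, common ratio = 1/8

For |r| < 1, S = a / (1 - r)
S = 20 / (1 - (1/8))
S = 20 / (7/8)
S = 160/7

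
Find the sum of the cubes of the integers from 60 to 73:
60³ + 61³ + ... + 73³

Use ∑_{k=1}^{n} k³ = [n(n+1)/2]², then subtract the first 59 terms.
∑_{k=1}^{73} k³ = [73×74/2]² = 2701² = 7295401
∑_{k=1}^{59} k³ = [59×60/2]² = 1770² = 3132900
∑_{k=60}^{73} k³ = 7295401 - 3132900 = 4162501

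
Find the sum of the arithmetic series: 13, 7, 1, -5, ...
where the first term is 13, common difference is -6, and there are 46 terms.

Sₙ = n/2 × (first + last)
Last term = a + (n-1)d = 13 + (46-1)×(-6) = -257
S_46 = 46/2 × (13 + (-257))
S_46 = 46/2 × (-244) = -5612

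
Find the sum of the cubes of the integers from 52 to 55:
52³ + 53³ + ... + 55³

Use ∑_{k=1}^{n} k³ = [n(n+1)/2]², then subtract the first 51 terms.
∑_{k=1}^{55} k³ = [55×56/2]² = 1540² = 2371600
∑_{k=1}^{51} k³ = [51×52/2]² = 1326² = 1758276
∑_{k=52}^{55} k³ = 2371600 - 1758276 = 613324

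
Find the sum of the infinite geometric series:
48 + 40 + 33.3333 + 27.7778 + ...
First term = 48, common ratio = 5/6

For |r| < 1, S = a / (1 - r)
S = 48 / (1 - (5/6))
S = 48 / (1/6)
S = 288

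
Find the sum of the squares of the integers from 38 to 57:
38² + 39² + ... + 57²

Use ∑_{k=1}^{n} k² = n(n+1)(2n+1)/6, then subtract the first 37 terms.
∑_{k=1}^{57} k² = 57×58×115/6 = 63365
∑_{k=1}^{37} k² = 37×38×75/6 = 17575
∑_{k=38}^{57} k² = 63365 - 17575 = 45790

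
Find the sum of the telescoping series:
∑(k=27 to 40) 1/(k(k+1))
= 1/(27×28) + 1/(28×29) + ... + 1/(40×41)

Partial fractions: 1/(k(k+1)) = 1/k - 1/(k+1)
The series telescopes:
= (1/27 - 1/28) + (1/28 - 1/29) + ... + (1/40 - 1/41)
= 1/27 - 1/41
= 14/1107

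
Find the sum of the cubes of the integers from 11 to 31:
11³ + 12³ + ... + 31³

Use ∑_{k=1}^{n} k³ = [n(n+1)/2]², then subtract the first 10 terms.
∑_{k=1}^{31} k³ = [31×32/2]² = 496² = 246016
∑_{k=1}^{10} k³ = [10×11/2]² = 55² = 3025
∑_{k=11}^{31} k³ = 246016 - 3025 = 242991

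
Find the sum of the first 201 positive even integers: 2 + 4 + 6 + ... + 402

Sum of first n even numbers = n(n+1)
= 201×202
= 40602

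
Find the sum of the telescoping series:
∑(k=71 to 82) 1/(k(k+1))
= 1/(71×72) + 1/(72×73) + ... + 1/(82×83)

Partial fractions: 1/(k(k+1)) = 1/k - 1/(k+1)
The series telescopes:
= (1/71 - 1/72) + (1/72 - 1/73) + ... + (1/82 - 1/83)
= 1/71 - 1/83
= 12/5893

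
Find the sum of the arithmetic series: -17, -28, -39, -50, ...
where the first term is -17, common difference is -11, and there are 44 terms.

Sₙ = n/2 × (first + last)
Last term = a + (n-1)d = -17 + (44-1)×(-11) = -490
S_44 = 44/2 × (-17 + (-490))
S_44 = 44/2 × (-507) = -11154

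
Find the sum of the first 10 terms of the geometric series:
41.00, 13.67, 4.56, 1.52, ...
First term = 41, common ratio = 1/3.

Sₙ = a(1 - rⁿ) / (1 - r)
S_10 = 41(1 - (1/3)^10) / (1 - (1/3))
S_10 = 41(1 - (1/59049)) / (2/3)
S_10 = 1210484/19683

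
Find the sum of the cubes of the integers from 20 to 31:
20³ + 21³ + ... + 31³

Use ∑_{k=1}^{n} k³ = [n(n+1)/2]², then subtract the first 19 terms.
∑_{k=1}^{31} k³ = [31×32/2]² = 496² = 246016
∑_{k=1}^{19} k³ = [19×20/2]² = 190² = 36100
∑_{k=20}^{31} k³ = 246016 - 36100 = 209916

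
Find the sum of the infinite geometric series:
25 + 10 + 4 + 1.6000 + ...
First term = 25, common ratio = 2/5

For |r| < 1, S = a / (1 - r)
S = 25 / (1 - (2/5))
S = 25 / (3/5)
S = 125/3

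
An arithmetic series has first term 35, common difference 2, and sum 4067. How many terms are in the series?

Using S = n/2 × [2a + (n-1)d]
4067 = n/2 × [2(35) + (n-1)(2)]
4067 = n/2 × [70 + 2n - 2]
8134 = n × [68 + 2n]
2n² + (68)n - 8134 = 0
Discriminant: Δ = (68)² - 4(2)(-8134) = 4624 + 65072 = 69696
√Δ = 264
n = [-(68) + √Δ] / (2·2) = (-68 + 264) / 4 = 196 / 4 = 49
(The negative root is discarded since n must be a positive integer.)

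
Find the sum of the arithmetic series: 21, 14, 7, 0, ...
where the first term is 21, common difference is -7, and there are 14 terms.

Sₙ = n/2 × (first + last)
Last term = a + (n-1)d = 21 + (14-1)×(-7) = -70
S_14 = 14/2 × (21 + (-70))
S_14 = 14/2 × (-49) = -343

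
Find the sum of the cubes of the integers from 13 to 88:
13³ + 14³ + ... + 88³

Use ∑_{k=1}^{n} k³ = [n(n+1)/2]², then subtract the first 12 terms.
∑_{k=1}^{88} k³ = [88×89/2]² = 3916² = 15335056
∑_{k=1}^{12} k³ = [12×13/2]² = 78² = 6084
∑_{k=13}^{88} k³ = 15335056 - 6084 = 15328972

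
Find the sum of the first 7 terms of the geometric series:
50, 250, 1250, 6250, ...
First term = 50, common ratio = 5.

Sₙ = a(1 - rⁿ) / (1 - r)
S_7 = 50(1 - 5^7) / (1 - 5)
S_7 = 50(1 - 78125) / (-4)
S_7 = 976550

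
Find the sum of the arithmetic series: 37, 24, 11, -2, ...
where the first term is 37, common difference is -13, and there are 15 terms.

Sₙ = n/2 × (first + last)
Last term = a + (n-1)d = 37 + (15-1)×(-13) = -145
S_15 = 15/2 × (37 + (-145))
S_15 = 15/2 × (-108) = -810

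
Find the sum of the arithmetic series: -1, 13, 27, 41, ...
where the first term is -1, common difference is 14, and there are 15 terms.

Sₙ = n/2 × (first + last)
Last term = a + (n-1)d = -1 + (15-1)×14 = 195
S_15 = 15/2 × (-1 + 195)
S_15 = 15/2 × 194 = 1455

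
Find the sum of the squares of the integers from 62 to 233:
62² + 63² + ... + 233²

Use ∑_{k=1}^{n} k² = n(n+1)(2n+1)/6, then subtract the first 61 terms.
∑_{k=1}^{233} k² = 233×234×467/6 = 4243629
∑_{k=1}^{61} k² = 61×62×123/6 = 77531
∑_{k=62}^{233} k² = 4243629 - 77531 = 4166098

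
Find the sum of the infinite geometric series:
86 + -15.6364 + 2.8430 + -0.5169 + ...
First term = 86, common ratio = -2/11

For |r| < 1, S = a / (1 - r)
S = 86 / (1 - (-2/11))
S = 86 / (13/11)
S = 946/13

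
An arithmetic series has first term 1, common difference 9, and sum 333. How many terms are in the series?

Using S = n/2 × [2a + (n-1)d]
333 = n/2 × [2(1) + (n-1)(9)]
333 = n/2 × [2 + 9n - 9]
666 = n × [-7 + 9n]
9n² + (-7)n - 666 = 0
Discriminant: Δ = (-7)² - 4(9)(-666) = 49 + 23976 = 24025
√Δ = 155
n = [-(-7) + √Δ] / (2·9) = (7 + 155) / 18 = 162 / 18 = 9
(The negative root is discarded since n must be a positive integer.)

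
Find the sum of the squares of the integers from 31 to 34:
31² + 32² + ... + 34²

Use ∑_{k=1}^{n} k² = n(n+1)(2n+1)/6, then subtract the first 30 terms.
∑_{k=1}^{34} k² = 34×35×69/6 = 13685
∑_{k=1}^{30} k² = 30×31×61/6 = 9455
∑_{k=31}^{34} k² = 13685 - 9455 = 4230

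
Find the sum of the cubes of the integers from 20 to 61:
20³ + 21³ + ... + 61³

Use ∑_{k=1}^{n} k³ = [n(n+1)/2]², then subtract the first 19 terms.
∑_{k=1}^{61} k³ = [61×62/2]² = 1891² = 3575881
∑_{k=1}^{19} k³ = [19×20/2]² = 190² = 36100
∑_{k=20}^{61} k³ = 3575881 - 36100 = 3539781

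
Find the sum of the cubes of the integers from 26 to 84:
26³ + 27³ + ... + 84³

Use ∑_{k=1}^{n} k³ = [n(n+1)/2]², then subtract the first 25 terms.
∑_{k=1}^{84} k³ = [84×85/2]² = 3570² = 12744900
∑_{k=1}^{25} k³ = [25×26/2]² = 325² = 105625
∑_{k=26}^{84} k³ = 12744900 - 105625 = 12639275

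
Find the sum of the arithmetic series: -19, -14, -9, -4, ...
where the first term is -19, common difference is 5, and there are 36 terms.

Sₙ = n/2 × (first + last)
Last term = a + (n-1)d = -19 + (36-1)×5 = 156
S_36 = 36/2 × (-19 + 156)
S_36 = 36/2 × 137 = 2466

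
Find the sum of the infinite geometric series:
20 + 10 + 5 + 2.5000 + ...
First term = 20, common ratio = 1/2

For |r| < 1, S = a / (1 - r)
S = 20 / (1 - (1/2))
S = 20 / (1/2)
S = 40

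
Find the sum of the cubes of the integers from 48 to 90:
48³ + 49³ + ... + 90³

Use ∑_{k=1}^{n} k³ = [n(n+1)/2]², then subtract the first 47 terms.
∑_{k=1}^{90} k³ = [90×91/2]² = 4095² = 16769025
∑_{k=1}^{47} k³ = [47×48/2]² = 1128² = 1272384
∑_{k=48}^{90} k³ = 16769025 - 1272384 = 15496641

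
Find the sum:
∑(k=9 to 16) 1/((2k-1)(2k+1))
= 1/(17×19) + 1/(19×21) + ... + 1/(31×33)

Partial fractions: 1/((2k-1)(2k+1)) = (1/2)[1/(2k-1) - 1/(2k+1)]
The series telescopes:
= (1/2)[1/17 - 1/33]
= 8/561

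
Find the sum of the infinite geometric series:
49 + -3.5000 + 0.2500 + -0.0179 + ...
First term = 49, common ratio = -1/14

For |r| < 1, S = a / (1 - r)
S = 49 / (1 - (-1/14))
S = 49 / (15/14)
S = 686/15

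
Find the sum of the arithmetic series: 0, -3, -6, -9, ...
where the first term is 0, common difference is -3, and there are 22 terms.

Sₙ = n/2 × (first + last)
Last term = a + (n-1)d = 0 + (22-1)×(-3) = -63
S_22 = 22/2 × (0 + (-63))
S_22 = 22/2 × (-63) = -693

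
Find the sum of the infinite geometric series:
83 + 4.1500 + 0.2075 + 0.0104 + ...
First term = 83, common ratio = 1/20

For |r| < 1, S = a / (1 - r)
S = 83 / (1 - (1/20))
S = 83 / (19/20)
S = 1660/19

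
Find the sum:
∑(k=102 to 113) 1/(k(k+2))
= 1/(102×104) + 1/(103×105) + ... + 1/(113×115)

Partial fractions: 1/(k(k+2)) = (1/2)[1/k - 1/(k+2)]
Telescoping leaves the first two and last two terms:
= (1/2)[1/102 + 1/103 - 1/114 - 1/115]
= 23473/22955610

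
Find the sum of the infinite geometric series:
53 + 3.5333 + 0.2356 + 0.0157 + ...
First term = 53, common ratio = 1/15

For |r| < 1, S = a / (1 - r)
S = 53 / (1 - (1/15))
S = 53 / (14/15)
S = 795/14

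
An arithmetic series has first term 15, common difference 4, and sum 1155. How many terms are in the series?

Using S = n/2 × [2a + (n-1)d]
1155 = n/2 × [2(15) + (n-1)(4)]
1155 = n/2 × [30 + 4n - 4]
2310 = n × [26 + 4n]
4n² + (26)n - 2310 = 0
Discriminant: Δ = (26)² - 4(4)(-2310) = 676 + 36960 = 37636
√Δ = 194
n = [-(26) + √Δ] / (2·4) = (-26 + 194) / 8 = 168 / 8 = 21
(The negative root is discarded since n must be a positive integer.)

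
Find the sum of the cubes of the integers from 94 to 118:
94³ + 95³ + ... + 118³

Use ∑_{k=1}^{n} k³ = [n(n+1)/2]², then subtract the first 93 terms.
∑_{k=1}^{118} k³ = [118×119/2]² = 7021² = 49294441
∑_{k=1}^{93} k³ = [93×94/2]² = 4371² = 19105641
∑_{k=94}^{118} k³ = 49294441 - 19105641 = 30188800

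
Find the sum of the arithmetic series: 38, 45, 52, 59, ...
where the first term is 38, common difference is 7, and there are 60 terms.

Sₙ = n/2 × (first + last)
Last term = a + (n-1)d = 38 + (60-1)×7 = 451
S_60 = 60/2 × (38 + 451)
S_60 = 60/2 × 489 = 14670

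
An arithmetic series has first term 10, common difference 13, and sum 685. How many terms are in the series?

Using S = n/2 × [2a + (n-1)d]
685 = n/2 × [2(10) + (n-1)(13)]
685 = n/2 × [20 + 13n - 13]
1370 = n × [7 + 13n]
13n² + (7)n - 1370 = 0
Discriminant: Δ = (7)² - 4(13)(-1370) = 49 + 71240 = 71289
√Δ = 267
n = [-(7) + √Δ] / (2·13) = (-7 + 267) / 26 = 260 / 26 = 10
(The negative root is discarded since n must be a positive integer.)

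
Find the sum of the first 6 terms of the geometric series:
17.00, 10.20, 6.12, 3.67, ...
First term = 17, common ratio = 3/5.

Sₙ = a(1 - rⁿ) / (1 - r)
S_6 = 17(1 - (3/5)^6) / (1 - (3/5))
S_6 = 17(1 - (729/15625)) / (2/5)
S_6 = 126616/3125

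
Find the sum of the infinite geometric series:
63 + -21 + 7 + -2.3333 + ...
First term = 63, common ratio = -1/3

For |r| < 1, S = a / (1 - r)
S = 63 / (1 - (-1/3))
S = 63 / (4/3)
S = 189/4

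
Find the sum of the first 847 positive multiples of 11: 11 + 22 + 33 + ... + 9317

Factor out 11: = 11(1 + 2 + ... + 847) = 11 × n(n+1)/2
= 11 × 847×848/2
= 11 × 359128
= 3950408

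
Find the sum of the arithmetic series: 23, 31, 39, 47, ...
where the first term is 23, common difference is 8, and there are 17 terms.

Sₙ = n/2 × (first + last)
Last term = a + (n-1)d = 23 + (17-1)×8 = 151
S_17 = 17/2 × (23 + 151)
S_17 = 17/2 × 174 = 1479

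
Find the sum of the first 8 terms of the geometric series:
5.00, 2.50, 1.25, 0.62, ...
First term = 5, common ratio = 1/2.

Sₙ = a(1 - rⁿ) / (1 - r)
S_8 = 5(1 - (1/2)^8) / (1 - (1/2))
S_8 = 5(1 - (1/256)) / (1/2)
S_8 = 1275/128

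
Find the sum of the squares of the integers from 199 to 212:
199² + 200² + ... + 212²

Use ∑_{k=1}^{n} k² = n(n+1)(2n+1)/6, then subtract the first 198 terms.
∑_{k=1}^{212} k² = 212×213×425/6 = 3198550
∑_{k=1}^{198} k² = 198×199×397/6 = 2607099
∑_{k=199}^{212} k² = 3198550 - 2607099 = 591451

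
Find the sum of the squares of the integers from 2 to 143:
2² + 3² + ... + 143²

Use ∑_{k=1}^{n} k² = n(n+1)(2n+1)/6, then subtract the first 1 terms.
∑_{k=1}^{143} k² = 143×144×287/6 = 984984
∑_{k=1}^{1} k² = 1×2×3/6 = 1
∑_{k=2}^{143} k² = 984984 - 1 = 984983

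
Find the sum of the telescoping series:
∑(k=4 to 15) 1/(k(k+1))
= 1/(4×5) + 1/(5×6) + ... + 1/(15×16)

Partial fractions: 1/(k(k+1)) = 1/k - 1/(k+1)
The series telescopes:
= (1/4 - 1/5) + (1/5 - 1/6) + ... + (1/15 - 1/16)
= 1/4 - 1/16
= 3/16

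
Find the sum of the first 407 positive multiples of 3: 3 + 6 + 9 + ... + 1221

Factor out 3: = 3(1 + 2 + ... + 407) = 3 × n(n+1)/2
= 3 × 407×408/2
= 3 × 83028
= 249084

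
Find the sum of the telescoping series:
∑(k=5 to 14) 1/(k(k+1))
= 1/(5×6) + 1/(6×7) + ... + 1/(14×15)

Partial fractions: 1/(k(k+1)) = 1/k - 1/(k+1)
The series telescopes:
= (1/5 - 1/6) + (1/6 - 1/7) + ... + (1/14 - 1/15)
= 1/5 - 1/15
= 2/15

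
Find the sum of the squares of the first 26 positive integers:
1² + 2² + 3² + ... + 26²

Formula: ∑k² = n(n+1)(2n+1)/6
= 26×27×53/6
= 37206/6
= 6201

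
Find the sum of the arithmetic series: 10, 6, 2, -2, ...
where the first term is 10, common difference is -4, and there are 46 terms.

Sₙ = n/2 × (first + last)
Last term = a + (n-1)d = 10 + (46-1)×(-4) = -170
S_46 = 46/2 × (10 + (-170))
S_46 = 46/2 × (-160) = -3680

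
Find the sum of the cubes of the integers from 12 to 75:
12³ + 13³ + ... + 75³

Use ∑_{k=1}^{n} k³ = [n(n+1)/2]², then subtract the first 11 terms.
∑_{k=1}^{75} k³ = [75×76/2]² = 2850² = 8122500
∑_{k=1}^{11} k³ = [11×12/2]² = 66² = 4356
∑_{k=12}^{75} k³ = 8122500 - 4356 = 8118144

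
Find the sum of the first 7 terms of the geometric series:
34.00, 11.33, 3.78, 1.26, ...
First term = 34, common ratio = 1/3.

Sₙ = a(1 - rⁿ) / (1 - r)
S_7 = 34(1 - (1/3)^7) / (1 - (1/3))
S_7 = 34(1 - (1/2187)) / (2/3)
S_7 = 37162/729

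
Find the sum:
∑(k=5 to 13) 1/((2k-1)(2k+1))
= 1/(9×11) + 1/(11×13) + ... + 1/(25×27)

Partial fractions: 1/((2k-1)(2k+1)) = (1/2)[1/(2k-1) - 1/(2k+1)]
The series telescopes:
= (1/2)[1/9 - 1/27]
= 1/27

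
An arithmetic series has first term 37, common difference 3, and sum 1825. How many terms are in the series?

Using S = n/2 × [2a + (n-1)d]
1825 = n/2 × [2(37) + (n-1)(3)]
1825 = n/2 × [74 + 3n - 3]
3650 = n × [71 + 3n]
3n² + (71)n - 3650 = 0
Discriminant: Δ = (71)² - 4(3)(-3650) = 5041 + 43800 = 48841
√Δ = 221
n = [-(71) + √Δ] / (2·3) = (-71 + 221) / 6 = 150 / 6 = 25
(The negative root is discarded since n must be a positive integer.)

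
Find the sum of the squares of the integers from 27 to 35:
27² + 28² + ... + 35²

Use ∑_{k=1}^{n} k² = n(n+1)(2n+1)/6, then subtract the first 26 terms.
∑_{k=1}^{35} k² = 35×36×71/6 = 14910
∑_{k=1}^{26} k² = 26×27×53/6 = 6201
∑_{k=27}^{35} k² = 14910 - 6201 = 8709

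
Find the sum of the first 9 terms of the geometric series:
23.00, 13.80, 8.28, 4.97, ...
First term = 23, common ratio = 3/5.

Sₙ = a(1 - rⁿ) / (1 - r)
S_9 = 23(1 - (3/5)^9) / (1 - (3/5))
S_9 = 23(1 - (19683/1953125)) / (2/5)
S_9 = 22234583/390625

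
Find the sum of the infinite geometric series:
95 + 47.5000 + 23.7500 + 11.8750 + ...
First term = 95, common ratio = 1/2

For |r| < 1, S = a / (1 - r)
S = 95 / (1 - (1/2))
S = 95 / (1/2)
S = 190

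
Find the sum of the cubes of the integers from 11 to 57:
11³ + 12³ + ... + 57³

Use ∑_{k=1}^{n} k³ = [n(n+1)/2]², then subtract the first 10 terms.
∑_{k=1}^{57} k³ = [57×58/2]² = 1653² = 2732409
∑_{k=1}^{10} k³ = [10×11/2]² = 55² = 3025
∑_{k=11}^{57} k³ = 2732409 - 3025 = 2729384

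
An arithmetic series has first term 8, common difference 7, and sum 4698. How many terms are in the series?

Using S = n/2 × [2a + (n-1)d]
4698 = n/2 × [2(8) + (n-1)(7)]
4698 = n/2 × [16 + 7n - 7]
9396 = n × [9 + 7n]
7n² + (9)n - 9396 = 0
Discriminant: Δ = (9)² - 4(7)(-9396) = 81 + 263088 = 263169
√Δ = 513
n = [-(9) + √Δ] / (2·7) = (-9 + 513) / 14 = 504 / 14 = 36
(The negative root is discarded since n must be a positive integer.)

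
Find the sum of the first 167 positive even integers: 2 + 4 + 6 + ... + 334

Sum of first n even numbers = n(n+1)
= 167×168
= 28056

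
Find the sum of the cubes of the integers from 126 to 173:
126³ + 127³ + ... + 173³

Use ∑_{k=1}^{n} k³ = [n(n+1)/2]², then subtract the first 125 terms.
∑_{k=1}^{173} k³ = [173×174/2]² = 15051² = 226532601
∑_{k=1}^{125} k³ = [125×126/2]² = 7875² = 62015625
∑_{k=126}^{173} k³ = 226532601 - 62015625 = 164516976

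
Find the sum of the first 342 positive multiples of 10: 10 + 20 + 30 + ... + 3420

Factor out 10: = 10(1 + 2 + ... + 342) = 10 × n(n+1)/2
= 10 × 342×343/2
= 10 × 58653
= 586530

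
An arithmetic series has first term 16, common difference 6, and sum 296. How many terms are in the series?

Using S = n/2 × [2a + (n-1)d]
296 = n/2 × [2(16) + (n-1)(6)]
296 = n/2 × [32 + 6n - 6]
592 = n × [26 + 6n]
6n² + (26)n - 592 = 0
Discriminant: Δ = (26)² - 4(6)(-592) = 676 + 14208 = 14884
√Δ = 122
n = [-(26) + √Δ] / (2·6) = (-26 + 122) / 12 = 96 / 12 = 8
(The negative root is discarded since n must be a positive integer.)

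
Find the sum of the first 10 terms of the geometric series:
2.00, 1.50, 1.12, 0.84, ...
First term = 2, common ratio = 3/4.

Sₙ = a(1 - rⁿ) / (1 - r)
S_10 = 2(1 - (3/4)^10) / (1 - (3/4))
S_10 = 2(1 - (59049/1048576)) / (1/4)
S_10 = 989527/131072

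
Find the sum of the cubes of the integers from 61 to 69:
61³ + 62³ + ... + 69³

Use ∑_{k=1}^{n} k³ = [n(n+1)/2]², then subtract the first 60 terms.
∑_{k=1}^{69} k³ = [69×70/2]² = 2415² = 5832225
∑_{k=1}^{60} k³ = [60×61/2]² = 1830² = 3348900
∑_{k=61}^{69} k³ = 5832225 - 3348900 = 2483325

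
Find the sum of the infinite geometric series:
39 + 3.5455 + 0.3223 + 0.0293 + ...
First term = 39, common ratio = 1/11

For |r| < 1, S = a / (1 - r)
S = 39 / (1 - (1/11))
S = 39 / (10/11)
S = 429/10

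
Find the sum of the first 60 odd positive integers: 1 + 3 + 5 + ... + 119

Sum of first n odd numbers = n²
= 60²
= 3600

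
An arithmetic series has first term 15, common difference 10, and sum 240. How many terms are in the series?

Using S = n/2 × [2a + (n-1)d]
240 = n/2 × [2(15) + (n-1)(10)]
240 = n/2 × [30 + 10n - 10]
480 = n × [20 + 10n]
10n² + (20)n - 480 = 0
Discriminant: Δ = (20)² - 4(10)(-480) = 400 + 19200 = 19600
√Δ = 140
n = [-(20) + √Δ] / (2·10) = (-20 + 140) / 20 = 120 / 20 = 6
(The negative root is discarded since n must be a positive integer.)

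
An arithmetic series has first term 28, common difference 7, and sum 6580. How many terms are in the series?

Using S = n/2 × [2a + (n-1)d]
6580 = n/2 × [2(28) + (n-1)(7)]
6580 = n/2 × [56 + 7n - 7]
13160 = n × [49 + 7n]
7n² + (49)n - 13160 = 0
Discriminant: Δ = (49)² - 4(7)(-13160) = 2401 + 368480 = 370881
√Δ = 609
n = [-(49) + √Δ] / (2·7) = (-49 + 609) / 14 = 560 / 14 = 40
(The negative root is discarded since n must be a positive integer.)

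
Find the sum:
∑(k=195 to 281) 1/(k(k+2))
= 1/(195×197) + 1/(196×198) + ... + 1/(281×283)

Partial fractions: 1/(k(k+2)) = (1/2)[1/k - 1/(k+2)]
Telescoping leaves the first two and last two terms:
= (1/2)[1/195 + 1/196 - 1/282 - 1/283]
= 1601641/1016728440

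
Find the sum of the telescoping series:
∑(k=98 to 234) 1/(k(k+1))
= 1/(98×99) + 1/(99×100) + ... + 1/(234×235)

Partial fractions: 1/(k(k+1)) = 1/k - 1/(k+1)
The series telescopes:
= (1/98 - 1/99) + (1/99 - 1/100) + ... + (1/234 - 1/235)
= 1/98 - 1/235
= 137/23030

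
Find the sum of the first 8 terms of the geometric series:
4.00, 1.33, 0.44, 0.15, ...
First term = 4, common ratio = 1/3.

Sₙ = a(1 - rⁿ) / (1 - r)
S_8 = 4(1 - (1/3)^8) / (1 - (1/3))
S_8 = 4(1 - (1/6561)) / (2/3)
S_8 = 13120/2187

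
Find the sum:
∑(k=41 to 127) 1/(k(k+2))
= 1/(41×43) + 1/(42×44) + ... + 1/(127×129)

Partial fractions: 1/(k(k+2)) = (1/2)[1/k - 1/(k+2)]
Telescoping leaves the first two and last two terms:
= (1/2)[1/41 + 1/42 - 1/128 - 1/129]
= 154657/9477888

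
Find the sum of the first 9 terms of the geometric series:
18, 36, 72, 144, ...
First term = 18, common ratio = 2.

Sₙ = a(1 - rⁿ) / (1 - r)
S_9 = 18(1 - 2^9) / (1 - 2)
S_9 = 18(1 - 512) / (-1)
S_9 = 9198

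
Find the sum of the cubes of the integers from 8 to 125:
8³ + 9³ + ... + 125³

Use ∑_{k=1}^{n} k³ = [n(n+1)/2]², then subtract the first 7 terms.
∑_{k=1}^{125} k³ = [125×126/2]² = 7875² = 62015625
∑_{k=1}^{7} k³ = [7×8/2]² = 28² = 784
∑_{k=8}^{125} k³ = 62015625 - 784 = 62014841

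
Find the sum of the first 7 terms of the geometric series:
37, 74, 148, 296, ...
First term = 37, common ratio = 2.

Sₙ = a(1 - rⁿ) / (1 - r)
S_7 = 37(1 - 2^7) / (1 - 2)
S_7 = 37(1 - 128) / (-1)
S_7 = 4699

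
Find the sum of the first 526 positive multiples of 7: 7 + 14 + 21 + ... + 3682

Factor out 7: = 7(1 + 2 + ... + 526) = 7 × n(n+1)/2
= 7 × 526×527/2
= 7 × 138601
= 970207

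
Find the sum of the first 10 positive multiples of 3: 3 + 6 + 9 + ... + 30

Factor out 3: = 3(1 + 2 + ... + 10) = 3 × n(n+1)/2
= 3 × 10×11/2
= 3 × 55
= 165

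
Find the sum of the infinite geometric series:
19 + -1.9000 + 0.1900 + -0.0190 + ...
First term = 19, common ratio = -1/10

For |r| < 1, S = a / (1 - r)
S = 19 / (1 - (-1/10))
S = 19 / (11/10)
S = 190/11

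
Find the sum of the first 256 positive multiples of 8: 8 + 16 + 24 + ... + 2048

Factor out 8: = 8(1 + 2 + ... + 256) = 8 × n(n+1)/2
= 8 × 256×257/2
= 8 × 32896
= 263168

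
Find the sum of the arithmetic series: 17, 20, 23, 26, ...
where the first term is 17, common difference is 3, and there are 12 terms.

Sₙ = n/2 × (first + last)
Last term = a + (n-1)d = 17 + (12-1)×3 = 50
S_12 = 12/2 × (17 + 50)
S_12 = 12/2 × 67 = 402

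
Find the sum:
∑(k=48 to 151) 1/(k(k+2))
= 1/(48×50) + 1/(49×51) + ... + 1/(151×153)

Partial fractions: 1/(k(k+2)) = (1/2)[1/k - 1/(k+2)]
Telescoping leaves the first two and last two terms:
= (1/2)[1/48 + 1/49 - 1/152 - 1/153]
= 64103/4558176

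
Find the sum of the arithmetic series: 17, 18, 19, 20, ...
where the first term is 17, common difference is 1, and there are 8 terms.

Sₙ = n/2 × (first + last)
Last term = a + (n-1)d = 17 + (8-1)×1 = 24
S_8 = 8/2 × (17 + 24)
S_8 = 8/2 × 41 = 164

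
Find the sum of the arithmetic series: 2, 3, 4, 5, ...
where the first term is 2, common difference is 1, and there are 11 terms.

Sₙ = n/2 × (first + last)
Last term = a + (n-1)d = 2 + (11-1)×1 = 12
S_11 = 11/2 × (2 + 12)
S_11 = 11/2 × 14 = 77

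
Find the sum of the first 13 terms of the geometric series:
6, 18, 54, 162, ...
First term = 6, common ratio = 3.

Sₙ = a(1 - rⁿ) / (1 - r)
S_13 = 6(1 - 3^13) / (1 - 3)
S_13 = 6(1 - 1594323) / (-2)
S_13 = 4782966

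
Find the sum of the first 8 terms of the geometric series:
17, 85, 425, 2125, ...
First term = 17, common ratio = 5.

Sₙ = a(1 - rⁿ) / (1 - r)
S_8 = 17(1 - 5^8) / (1 - 5)
S_8 = 17(1 - 390625) / (-4)
S_8 = 1660152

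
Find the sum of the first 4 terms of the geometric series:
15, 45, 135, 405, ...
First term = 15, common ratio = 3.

Sₙ = a(1 - rⁿ) / (1 - r)
S_4 = 15(1 - 3^4) / (1 - 3)
S_4 = 15(1 - 81) / (-2)
S_4 = 600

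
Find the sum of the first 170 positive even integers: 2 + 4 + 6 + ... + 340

Sum of first n even numbers = n(n+1)
= 170×171
= 29070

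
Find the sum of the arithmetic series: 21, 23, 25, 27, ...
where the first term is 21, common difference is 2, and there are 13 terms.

Sₙ = n/2 × (first + last)
Last term = a + (n-1)d = 21 + (13-1)×2 = 45
S_13 = 13/2 × (21 + 45)
S_13 = 13/2 × 66 = 429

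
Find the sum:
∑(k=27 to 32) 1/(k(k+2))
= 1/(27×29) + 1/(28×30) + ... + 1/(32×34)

Partial fractions: 1/(k(k+2)) = (1/2)[1/k - 1/(k+2)]
Telescoping leaves the first two and last two terms:
= (1/2)[1/27 + 1/28 - 1/33 - 1/34]
= 1843/282744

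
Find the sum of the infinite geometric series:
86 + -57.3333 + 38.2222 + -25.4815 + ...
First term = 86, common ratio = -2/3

For |r| < 1, S = a / (1 - r)
S = 86 / (1 - (-2/3))
S = 86 / (5/3)
S = 258/5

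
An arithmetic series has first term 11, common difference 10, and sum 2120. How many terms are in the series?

Using S = n/2 × [2a + (n-1)d]
2120 = n/2 × [2(11) + (n-1)(10)]
2120 = n/2 × [22 + 10n - 10]
4240 = n × [12 + 10n]
10n² + (12)n - 4240 = 0
Discriminant: Δ = (12)² - 4(10)(-4240) = 144 + 169600 = 169744
√Δ = 412
n = [-(12) + √Δ] / (2·10) = (-12 + 412) / 20 = 400 / 20 = 20
(The negative root is discarded since n must be a positive integer.)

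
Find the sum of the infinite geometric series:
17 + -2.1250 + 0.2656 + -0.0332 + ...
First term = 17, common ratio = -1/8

For |r| < 1, S = a / (1 - r)
S = 17 / (1 - (-1/8))
S = 17 / (9/8)
S = 136/9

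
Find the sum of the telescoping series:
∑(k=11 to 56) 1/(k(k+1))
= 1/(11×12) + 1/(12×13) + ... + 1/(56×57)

Partial fractions: 1/(k(k+1)) = 1/k - 1/(k+1)
The series telescopes:
= (1/11 - 1/12) + (1/12 - 1/13) + ... + (1/56 - 1/57)
= 1/11 - 1/57
= 46/627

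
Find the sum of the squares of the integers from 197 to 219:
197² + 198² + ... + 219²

Use ∑_{k=1}^{n} k² = n(n+1)(2n+1)/6, then subtract the first 196 terms.
∑_{k=1}^{219} k² = 219×220×439/6 = 3525170
∑_{k=1}^{196} k² = 196×197×393/6 = 2529086
∑_{k=197}^{219} k² = 3525170 - 2529086 = 996084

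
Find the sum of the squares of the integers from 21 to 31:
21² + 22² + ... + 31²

Use ∑_{k=1}^{n} k² = n(n+1)(2n+1)/6, then subtract the first 20 terms.
∑_{k=1}^{31} k² = 31×32×63/6 = 10416
∑_{k=1}^{20} k² = 20×21×41/6 = 2870
∑_{k=21}^{31} k² = 10416 - 2870 = 7546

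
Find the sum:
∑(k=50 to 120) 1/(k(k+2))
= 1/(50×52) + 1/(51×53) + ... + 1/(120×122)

Partial fractions: 1/(k(k+2)) = (1/2)[1/k - 1/(k+2)]
Telescoping leaves the first two and last two terms:
= (1/2)[1/50 + 1/51 - 1/121 - 1/122]
= 108914/9410775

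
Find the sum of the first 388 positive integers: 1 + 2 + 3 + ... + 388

Formula: ∑k = n(n+1)/2
= 388×389/2
= 150932/2
= 75466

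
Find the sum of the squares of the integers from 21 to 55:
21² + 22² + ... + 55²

Use ∑_{k=1}^{n} k² = n(n+1)(2n+1)/6, then subtract the first 20 terms.
∑_{k=1}^{55} k² = 55×56×111/6 = 56980
∑_{k=1}^{20} k² = 20×21×41/6 = 2870
∑_{k=21}^{55} k² = 56980 - 2870 = 54110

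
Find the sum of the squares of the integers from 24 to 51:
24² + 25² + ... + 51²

Use ∑_{k=1}^{n} k² = n(n+1)(2n+1)/6, then subtract the first 23 terms.
∑_{k=1}^{51} k² = 51×52×103/6 = 45526
∑_{k=1}^{23} k² = 23×24×47/6 = 4324
∑_{k=24}^{51} k² = 45526 - 4324 = 41202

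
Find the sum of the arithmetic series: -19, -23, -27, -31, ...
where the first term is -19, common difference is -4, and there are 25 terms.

Sₙ = n/2 × (first + last)
Last term = a + (n-1)d = -19 + (25-1)×(-4) = -115
S_25 = 25/2 × (-19 + (-115))
S_25 = 25/2 × (-134) = -1675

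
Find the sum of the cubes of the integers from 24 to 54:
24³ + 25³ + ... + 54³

Use ∑_{k=1}^{n} k³ = [n(n+1)/2]², then subtract the first 23 terms.
∑_{k=1}^{54} k³ = [54×55/2]² = 1485² = 2205225
∑_{k=1}^{23} k³ = [23×24/2]² = 276² = 76176
∑_{k=24}^{54} k³ = 2205225 - 76176 = 2129049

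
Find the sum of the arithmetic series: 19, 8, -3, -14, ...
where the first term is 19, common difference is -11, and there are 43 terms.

Sₙ = n/2 × (first + last)
Last term = a + (n-1)d = 19 + (43-1)×(-11) = -443
S_43 = 43/2 × (19 + (-443))
S_43 = 43/2 × (-424) = -9116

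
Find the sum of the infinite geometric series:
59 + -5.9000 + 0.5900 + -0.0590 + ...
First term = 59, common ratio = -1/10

For |r| < 1, S = a / (1 - r)
S = 59 / (1 - (-1/10))
S = 59 / (11/10)
S = 590/11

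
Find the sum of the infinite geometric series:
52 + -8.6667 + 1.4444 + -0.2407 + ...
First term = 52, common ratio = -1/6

For |r| < 1, S = a / (1 - r)
S = 52 / (1 - (-1/6))
S = 52 / (7/6)
S = 312/7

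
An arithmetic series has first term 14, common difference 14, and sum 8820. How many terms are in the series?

Using S = n/2 × [2a + (n-1)d]
8820 = n/2 × [2(14) + (n-1)(14)]
8820 = n/2 × [28 + 14n - 14]
17640 = n × [14 + 14n]
14n² + (14)n - 17640 = 0
Discriminant: Δ = (14)² - 4(14)(-17640) = 196 + 987840 = 988036
√Δ = 994
n = [-(14) + √Δ] / (2·14) = (-14 + 994) / 28 = 980 / 28 = 35
(The negative root is discarded since n must be a positive integer.)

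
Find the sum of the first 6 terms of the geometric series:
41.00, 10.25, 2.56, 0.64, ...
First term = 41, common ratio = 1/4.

Sₙ = a(1 - rⁿ) / (1 - r)
S_6 = 41(1 - (1/4)^6) / (1 - (1/4))
S_6 = 41(1 - (1/4096)) / (3/4)
S_6 = 55965/1024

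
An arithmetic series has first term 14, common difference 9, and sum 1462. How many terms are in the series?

Using S = n/2 × [2a + (n-1)d]
1462 = n/2 × [2(14) + (n-1)(9)]
1462 = n/2 × [28 + 9n - 9]
2924 = n × [19 + 9n]
9n² + (19)n - 2924 = 0
Discriminant: Δ = (19)² - 4(9)(-2924) = 361 + 105264 = 105625
√Δ = 325
n = [-(19) + √Δ] / (2·9) = (-19 + 325) / 18 = 306 / 18 = 17
(The negative root is discarded since n must be a positive integer.)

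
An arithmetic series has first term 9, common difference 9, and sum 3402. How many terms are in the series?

Using S = n/2 × [2a + (n-1)d]
3402 = n/2 × [2(9) + (n-1)(9)]
3402 = n/2 × [18 + 9n - 9]
6804 = n × [9 + 9n]
9n² + (9)n - 6804 = 0
Discriminant: Δ = (9)² - 4(9)(-6804) = 81 + 244944 = 245025
√Δ = 495
n = [-(9) + √Δ] / (2·9) = (-9 + 495) / 18 = 486 / 18 = 27
(The negative root is discarded since n must be a positive integer.)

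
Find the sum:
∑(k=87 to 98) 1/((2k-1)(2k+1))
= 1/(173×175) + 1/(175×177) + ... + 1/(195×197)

Partial fractions: 1/((2k-1)(2k+1)) = (1/2)[1/(2k-1) - 1/(2k+1)]
The series telescopes:
= (1/2)[1/173 - 1/197]
= 12/34081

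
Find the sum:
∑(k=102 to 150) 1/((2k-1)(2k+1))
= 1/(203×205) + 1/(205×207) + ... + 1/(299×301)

Partial fractions: 1/((2k-1)(2k+1)) = (1/2)[1/(2k-1) - 1/(2k+1)]
The series telescopes:
= (1/2)[1/203 - 1/301]
= 1/1247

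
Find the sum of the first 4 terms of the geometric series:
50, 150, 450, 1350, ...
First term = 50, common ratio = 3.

Sₙ = a(1 - rⁿ) / (1 - r)
S_4 = 50(1 - 3^4) / (1 - 3)
S_4 = 50(1 - 81) / (-2)
S_4 = 2000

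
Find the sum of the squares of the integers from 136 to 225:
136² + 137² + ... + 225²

Use ∑_{k=1}^{n} k² = n(n+1)(2n+1)/6, then subtract the first 135 terms.
∑_{k=1}^{225} k² = 225×226×451/6 = 3822225
∑_{k=1}^{135} k² = 135×136×271/6 = 829260
∑_{k=136}^{225} k² = 3822225 - 829260 = 2992965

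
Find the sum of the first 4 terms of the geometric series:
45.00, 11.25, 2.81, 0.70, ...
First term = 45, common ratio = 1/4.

Sₙ = a(1 - rⁿ) / (1 - r)
S_4 = 45(1 - (1/4)^4) / (1 - (1/4))
S_4 = 45(1 - (1/256)) / (3/4)
S_4 = 3825/64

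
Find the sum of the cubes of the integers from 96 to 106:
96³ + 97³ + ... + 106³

Use ∑_{k=1}^{n} k³ = [n(n+1)/2]², then subtract the first 95 terms.
∑_{k=1}^{106} k³ = [106×107/2]² = 5671² = 32160241
∑_{k=1}^{95} k³ = [95×96/2]² = 4560² = 20793600
∑_{k=96}^{106} k³ = 32160241 - 20793600 = 11366641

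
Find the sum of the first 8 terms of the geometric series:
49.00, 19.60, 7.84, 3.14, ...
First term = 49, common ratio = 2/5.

Sₙ = a(1 - rⁿ) / (1 - r)
S_8 = 49(1 - (2/5)^8) / (1 - (2/5))
S_8 = 49(1 - (256/390625)) / (3/5)
S_8 = 6376027/78125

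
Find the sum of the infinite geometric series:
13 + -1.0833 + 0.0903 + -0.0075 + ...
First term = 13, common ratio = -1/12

For |r| < 1, S = a / (1 - r)
S = 13 / (1 - (-1/12))
S = 13 / (13/12)
S = 12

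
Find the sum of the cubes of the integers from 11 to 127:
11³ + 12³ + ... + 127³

Use ∑_{k=1}^{n} k³ = [n(n+1)/2]², then subtract the first 10 terms.
∑_{k=1}^{127} k³ = [127×128/2]² = 8128² = 66064384
∑_{k=1}^{10} k³ = [10×11/2]² = 55² = 3025
∑_{k=11}^{127} k³ = 66064384 - 3025 = 66061359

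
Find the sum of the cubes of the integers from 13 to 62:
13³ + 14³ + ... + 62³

Use ∑_{k=1}^{n} k³ = [n(n+1)/2]², then subtract the first 12 terms.
∑_{k=1}^{62} k³ = [62×63/2]² = 1953² = 3814209
∑_{k=1}^{12} k³ = [12×13/2]² = 78² = 6084
∑_{k=13}^{62} k³ = 3814209 - 6084 = 3808125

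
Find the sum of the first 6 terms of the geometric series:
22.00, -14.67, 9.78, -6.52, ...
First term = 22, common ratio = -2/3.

Sₙ = a(1 - rⁿ) / (1 - r)
S_6 = 22(1 - (-2/3)^6) / (1 - (-2/3))
S_6 = 22(1 - (64/729)) / (5/3)
S_6 = 2926/243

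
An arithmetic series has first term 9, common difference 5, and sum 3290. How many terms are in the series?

Using S = n/2 × [2a + (n-1)d]
3290 = n/2 × [2(9) + (n-1)(5)]
3290 = n/2 × [18 + 5n - 5]
6580 = n × [13 + 5n]
5n² + (13)n - 6580 = 0
Discriminant: Δ = (13)² - 4(5)(-6580) = 169 + 131600 = 131769
√Δ = 363
n = [-(13) + √Δ] / (2·5) = (-13 + 363) / 10 = 350 / 10 = 35
(The negative root is discarded since n must be a positive integer.)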